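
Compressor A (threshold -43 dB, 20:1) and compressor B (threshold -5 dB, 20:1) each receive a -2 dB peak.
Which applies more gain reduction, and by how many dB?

A: overshoot 41 dB → output overshoot 2.05 dB → GR 38.95 dB.
B: overshoot 3 dB → output overshoot 0.15 dB → GR 2.85 dB.
Difference: 36.1 dB in favour of A.

A, by 36.1 dB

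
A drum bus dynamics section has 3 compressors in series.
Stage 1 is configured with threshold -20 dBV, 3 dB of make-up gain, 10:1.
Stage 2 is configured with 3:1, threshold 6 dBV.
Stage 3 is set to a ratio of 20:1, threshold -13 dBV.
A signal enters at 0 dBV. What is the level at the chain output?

-15 dBV

Stage 1: overshoot 20 dB → 20/10 = 2 dB → -18 dBV; +3 dB make-up → -15 dBV.
Stage 2: -15 dBV is at or below the 6 dBV threshold — no compression; output -15 dBV.
Stage 3: below threshold (-15 ≤ -13); passes unchanged; output -15 dBV.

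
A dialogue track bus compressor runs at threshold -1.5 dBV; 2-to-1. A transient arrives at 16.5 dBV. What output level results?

7.5 dBV

Overshoot: 16.5 − (-1.5) = 18 dB.
At 2:1 the overshoot is divided by 2, leaving 9 dB above threshold.
That puts the output at 7.5 dBV.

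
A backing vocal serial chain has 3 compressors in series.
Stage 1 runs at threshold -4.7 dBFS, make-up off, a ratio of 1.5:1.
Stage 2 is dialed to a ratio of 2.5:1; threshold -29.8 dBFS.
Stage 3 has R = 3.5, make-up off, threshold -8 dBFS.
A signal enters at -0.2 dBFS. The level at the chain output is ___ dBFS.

Stage 1: 4.5 dB above -4.7 dBFS, reduced 1.5:1 to 3 dB above → -1.7 dBFS.
Stage 2: -1.7 dBFS is 28.1 dB over -29.8 dBFS; at 2.5:1 that becomes 11.24 dB over, giving -18.56 dBFS.
Stage 3: -18.56 dBFS is at or below the -8 dBFS threshold — no compression; output -18.56 dBFS.

-18.56 dBFS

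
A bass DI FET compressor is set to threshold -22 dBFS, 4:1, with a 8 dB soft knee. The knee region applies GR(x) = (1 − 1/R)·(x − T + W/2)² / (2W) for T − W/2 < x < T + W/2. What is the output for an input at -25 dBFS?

-25.046875 dBFS

x − T + W/2 = -25 − (-22) + 4 = 1.
GR = (1 − 1/4) × 1² / 16 = 0.75 × 1 / 16 = 0.046875 dB.
Output = -25 − 0.046875 = -25.046875 dBFS.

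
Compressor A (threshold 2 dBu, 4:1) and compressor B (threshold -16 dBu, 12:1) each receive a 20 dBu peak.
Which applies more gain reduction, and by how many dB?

A: 18 dB over, compressed to 4.5 dB over, so 13.5 dB of GR.
B: 36 dB over, compressed to 3 dB over, so 33 dB of GR.
B reduces 19.5 dB more.

B, by 19.5 dB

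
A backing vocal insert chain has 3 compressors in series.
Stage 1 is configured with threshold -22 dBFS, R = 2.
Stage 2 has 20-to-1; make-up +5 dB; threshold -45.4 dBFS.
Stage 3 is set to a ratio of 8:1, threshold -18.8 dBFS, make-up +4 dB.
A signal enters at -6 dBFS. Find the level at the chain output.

Stage 1: 16 dB above -22 dBFS, reduced 2:1 to 8 dB above → -14 dBFS.
Stage 2: -14 dBFS is 31.4 dB over -45.4 dBFS; at 20:1 that becomes 1.57 dB over, giving -43.83 dBFS; +5 dB make-up → -38.83 dBFS.
Stage 3: -38.83 dBFS ≤ -18.8 dBFS, so stage 3 doesn't engage; make-up brings it to -34.83 dBFS.

-34.83 dBFS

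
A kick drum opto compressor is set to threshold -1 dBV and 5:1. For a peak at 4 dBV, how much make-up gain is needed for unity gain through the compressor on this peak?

4 dB

The peak compresses to -1 + 5/5 = 0 dBV.
To reach 4 dBV requires 4 − 0 = 4 dB of make-up.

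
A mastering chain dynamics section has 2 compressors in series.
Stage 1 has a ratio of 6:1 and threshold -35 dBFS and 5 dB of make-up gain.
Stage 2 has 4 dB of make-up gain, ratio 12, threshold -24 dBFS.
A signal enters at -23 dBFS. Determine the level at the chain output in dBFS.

-24 dBFS

Stage 1: overshoot 12 dB → 12/6 = 2 dB → -33 dBFS; +5 dB make-up → -28 dBFS.
Stage 2: -28 dBFS ≤ -24 dBFS, so stage 2 doesn't engage; make-up brings it to -24 dBFS.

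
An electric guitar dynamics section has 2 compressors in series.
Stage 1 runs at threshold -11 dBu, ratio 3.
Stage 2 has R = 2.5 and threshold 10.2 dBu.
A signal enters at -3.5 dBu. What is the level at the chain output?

-8.5 dBu

Stage 1: overshoot 7.5 dB → 7.5/3 = 2.5 dB → -8.5 dBu.
Stage 2: below threshold (-8.5 ≤ 10.2); passes unchanged; output -8.5 dBu.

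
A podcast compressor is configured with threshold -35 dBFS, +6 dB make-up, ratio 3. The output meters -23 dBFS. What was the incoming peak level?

Before make-up, the level was -23 − 6 = -29 dBFS.
Post-compression overshoot = -29 − (-35) = 6 dB.
Before 3:1 compression the overshoot was 6 × 3 = 18 dB, so input = -35 + 18 = -17 dBFS.

-17 dBFS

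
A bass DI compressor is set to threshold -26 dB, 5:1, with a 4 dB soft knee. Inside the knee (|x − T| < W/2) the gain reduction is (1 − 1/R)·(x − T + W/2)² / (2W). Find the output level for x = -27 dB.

-27.1 dB

x − T + W/2 = -27 − (-26) + 2 = 1.
GR = (1 − 1/5) × 1² / 8 = 0.8 × 1 / 8 = 0.1 dB.
Output = -27 − 0.1 = -27.1 dB.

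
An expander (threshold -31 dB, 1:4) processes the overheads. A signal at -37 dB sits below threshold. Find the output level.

Below threshold, a 1:4 expander applies gain = (4−1)×(T − x) of attenuation.
(4−1) × 6 = 18 dB, so output = -37 − 18 = -55 dB.

-55 dB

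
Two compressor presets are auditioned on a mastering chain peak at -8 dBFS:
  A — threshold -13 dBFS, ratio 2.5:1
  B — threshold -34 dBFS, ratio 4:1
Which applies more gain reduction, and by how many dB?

A: GR = 5 − 5/2.5 = 3 dB.
B: GR = 26 − 26/4 = 19.5 dB.
B applies 16.5 dB more gain reduction.

B, by 16.5 dB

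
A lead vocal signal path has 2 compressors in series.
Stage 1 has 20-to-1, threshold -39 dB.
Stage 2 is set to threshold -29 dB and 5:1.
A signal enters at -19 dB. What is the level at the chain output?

Stage 1: overshoot 20 dB → 20/20 = 1 dB → -38 dB.
Stage 2: below threshold (-38 ≤ -29); passes unchanged; output -38 dB.

-38 dB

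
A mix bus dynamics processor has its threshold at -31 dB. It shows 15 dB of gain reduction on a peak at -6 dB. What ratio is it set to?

2.5:1

Input overshoot = -6 − (-31) = 25 dB.
Output overshoot = 25 − 15 = 10 dB.
Ratio = input overshoot / output overshoot = 25 / 10 = 2.5.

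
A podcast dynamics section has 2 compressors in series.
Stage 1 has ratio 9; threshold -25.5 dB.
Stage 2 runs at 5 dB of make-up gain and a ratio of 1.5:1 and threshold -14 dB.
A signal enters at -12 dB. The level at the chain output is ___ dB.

-19 dB

Stage 1: overshoot 13.5 dB → 13.5/9 = 1.5 dB → -24 dB.
Stage 2: -24 dB is at or below the -14 dB threshold — no compression; make-up brings it to -19 dB.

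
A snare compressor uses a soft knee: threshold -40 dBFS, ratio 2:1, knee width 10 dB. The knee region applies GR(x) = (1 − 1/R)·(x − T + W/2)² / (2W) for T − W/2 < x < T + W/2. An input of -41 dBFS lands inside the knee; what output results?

-41.4 dBFS

x − T + W/2 = -41 − (-40) + 5 = 4.
GR = (1 − 1/2) × 4² / 20 = 0.5 × 16 / 20 = 0.4 dB.
Output = -41 − 0.4 = -41.4 dBFS.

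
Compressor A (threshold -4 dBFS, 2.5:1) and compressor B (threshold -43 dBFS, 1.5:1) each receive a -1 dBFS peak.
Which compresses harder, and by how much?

B, by 12.2 dB

A: GR = 3 − 3/2.5 = 1.8 dB.
B: GR = 42 − 42/1.5 = 14 dB.
B applies 12.2 dB more gain reduction.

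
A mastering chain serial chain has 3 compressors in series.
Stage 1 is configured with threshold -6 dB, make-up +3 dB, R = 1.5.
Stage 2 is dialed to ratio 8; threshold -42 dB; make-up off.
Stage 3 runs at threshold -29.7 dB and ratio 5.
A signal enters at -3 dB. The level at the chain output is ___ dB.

-36.875 dB

Stage 1: overshoot 3 dB → 3/1.5 = 2 dB → -4 dB; +3 dB make-up → -1 dB.
Stage 2: overshoot 41 dB → 41/8 = 5.125 dB → -36.875 dB.
Stage 3: below threshold (-36.875 ≤ -29.7); passes unchanged; output -36.875 dB.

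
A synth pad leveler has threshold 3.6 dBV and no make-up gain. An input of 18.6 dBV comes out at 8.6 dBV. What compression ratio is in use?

Input overshoot = 18.6 − 3.6 = 15 dB; output overshoot = 8.6 − 3.6 = 5 dB.
Ratio = 15 / 5 = 3.

3:1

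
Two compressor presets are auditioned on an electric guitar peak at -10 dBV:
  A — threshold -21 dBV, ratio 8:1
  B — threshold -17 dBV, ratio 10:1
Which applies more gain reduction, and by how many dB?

A: GR = 11 − 11/8 = 9.625 dB.
B: GR = 7 − 7/10 = 6.3 dB.
A reduces 3.325 dB more.

A, by 3.325 dB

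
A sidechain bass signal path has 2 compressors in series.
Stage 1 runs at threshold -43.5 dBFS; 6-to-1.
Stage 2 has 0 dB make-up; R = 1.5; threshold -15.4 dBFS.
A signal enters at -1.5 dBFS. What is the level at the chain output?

-36.5 dBFS

Stage 1: -1.5 dBFS is 42 dB over -43.5 dBFS; at 6:1 that becomes 7 dB over, giving -36.5 dBFS.
Stage 2: -36.5 dBFS is at or below the -15.4 dBFS threshold — no compression; output -36.5 dBFS.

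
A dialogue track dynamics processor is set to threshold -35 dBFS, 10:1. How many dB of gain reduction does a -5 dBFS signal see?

27 dB

-5 dBFS exceeds the threshold by 30 dB.
A 10:1 ratio leaves 3 dB of that excess.
GR = overshoot in − overshoot out = 30 − 3 = 27 dB.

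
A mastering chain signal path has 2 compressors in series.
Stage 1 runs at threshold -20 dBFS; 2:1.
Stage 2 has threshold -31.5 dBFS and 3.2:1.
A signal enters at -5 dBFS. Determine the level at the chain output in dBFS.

-25.5625 dBFS

Stage 1: -5 dBFS is 15 dB over -20 dBFS; at 2:1 that becomes 7.5 dB over, giving -12.5 dBFS.
Stage 2: overshoot 19 dB → 19/3.2 = 5.9375 dB → -25.5625 dBFS.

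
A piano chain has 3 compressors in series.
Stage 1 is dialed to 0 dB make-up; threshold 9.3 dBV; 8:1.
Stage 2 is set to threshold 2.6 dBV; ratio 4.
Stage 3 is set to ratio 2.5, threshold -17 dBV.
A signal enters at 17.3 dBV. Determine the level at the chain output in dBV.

Stage 1: overshoot 8 dB → 8/8 = 1 dB → 10.3 dBV.
Stage 2: overshoot 7.7 dB → 7.7/4 = 1.925 dB → 4.525 dBV.
Stage 3: 4.525 dBV is 21.525 dB over -17 dBV; at 2.5:1 that becomes 8.61 dB over, giving -8.39 dBV.

-8.39 dBV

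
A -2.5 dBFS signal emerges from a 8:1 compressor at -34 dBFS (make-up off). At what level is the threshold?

Gain reduction = -2.5 − (-34) = 31.5 dB; output overshoot = GR / (R − 1) = 31.5 / 7 = 4.5 dB.
Threshold = output − output overshoot = -34 − 4.5 = -38.5 dBFS.

-38.5 dBFS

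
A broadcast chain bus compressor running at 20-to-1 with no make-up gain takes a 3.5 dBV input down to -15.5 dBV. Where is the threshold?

Let T be the threshold. Output overshoot = (input overshoot)/R, so -15.5 − T = (3.5 − T)/20.
20·(-15.5 − T) = 3.5 − T → 19·T = -310 − 3.5 = -313.5.
T = -313.5/19 = -16.5 dBV.

-16.5 dBV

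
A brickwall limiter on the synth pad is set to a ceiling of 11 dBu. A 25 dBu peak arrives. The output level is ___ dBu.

11 dBu

At ∞:1, everything above 11 dBu is held at the ceiling.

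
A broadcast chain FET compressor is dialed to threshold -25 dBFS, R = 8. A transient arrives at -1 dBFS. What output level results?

-22 dBFS

Overshoot: -1 − (-25) = 24 dB.
8:1 compression reduces that to 24/8 = 3 dB over.
That puts the output at -22 dBFS.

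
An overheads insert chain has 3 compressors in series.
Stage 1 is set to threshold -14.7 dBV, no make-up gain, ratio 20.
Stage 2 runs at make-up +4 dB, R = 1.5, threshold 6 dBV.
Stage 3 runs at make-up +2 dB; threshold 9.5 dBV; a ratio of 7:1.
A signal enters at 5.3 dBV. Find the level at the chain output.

-7.7 dBV

Stage 1: overshoot 20 dB → 20/20 = 1 dB → -13.7 dBV.
Stage 2: below threshold (-13.7 ≤ 6); passes unchanged; make-up brings it to -9.7 dBV.
Stage 3: -9.7 dBV ≤ 9.5 dBV, so stage 3 doesn't engage; make-up brings it to -7.7 dBV.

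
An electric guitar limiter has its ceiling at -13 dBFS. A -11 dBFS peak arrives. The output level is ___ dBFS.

-13 dBFS

At ∞:1, everything above -13 dBFS is held at the ceiling.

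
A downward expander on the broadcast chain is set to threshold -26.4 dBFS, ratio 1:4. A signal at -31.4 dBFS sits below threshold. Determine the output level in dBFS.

Undershoot = (-26.4) − (-31.4) = 5 dB.
At 1:4, that expands to 20 dB under threshold.
Output = -26.4 − 20 = -46.4 dBFS.

-46.4 dBFS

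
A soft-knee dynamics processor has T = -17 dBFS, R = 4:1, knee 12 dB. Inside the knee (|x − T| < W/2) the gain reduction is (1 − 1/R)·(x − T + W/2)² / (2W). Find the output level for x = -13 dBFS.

-16.125 dBFS

x − T + W/2 = -13 − (-17) + 6 = 10.
GR = (1 − 1/4) × 10² / 24 = 0.75 × 100 / 24 = 3.125 dB.
Output = -13 − 3.125 = -16.125 dBFS.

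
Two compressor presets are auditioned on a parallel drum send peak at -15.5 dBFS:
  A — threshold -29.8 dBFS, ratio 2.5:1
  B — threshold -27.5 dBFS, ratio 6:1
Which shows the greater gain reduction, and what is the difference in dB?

A: GR = 14.3 − 14.3/2.5 = 8.58 dB.
B: GR = 12 − 12/6 = 10 dB.
B applies 1.42 dB more gain reduction.

B, by 1.42 dB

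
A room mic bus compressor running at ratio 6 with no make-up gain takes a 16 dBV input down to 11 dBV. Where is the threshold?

10 dBV

Input is 6 dB above T (since output overshoot × R = input overshoot: (11 − T)·6 = 16 − T gives T = 10 dBV).
Check: 10 + (16 − 10)/6 = 10 + 1 = 11 dBV. ✓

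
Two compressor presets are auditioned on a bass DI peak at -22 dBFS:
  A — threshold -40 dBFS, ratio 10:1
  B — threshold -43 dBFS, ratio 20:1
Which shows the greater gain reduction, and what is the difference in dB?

A: 18 dB over, compressed to 1.8 dB over, so 16.2 dB of GR.
B: 21 dB over, compressed to 1.05 dB over, so 19.95 dB of GR.
Difference: 3.75 dB in favour of B.

B, by 3.75 dB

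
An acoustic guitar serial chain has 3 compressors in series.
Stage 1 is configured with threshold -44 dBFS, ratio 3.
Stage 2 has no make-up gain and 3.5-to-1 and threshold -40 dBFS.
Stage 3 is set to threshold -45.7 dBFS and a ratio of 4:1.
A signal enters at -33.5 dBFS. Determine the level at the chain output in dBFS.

Stage 1: -33.5 dBFS is 10.5 dB over -44 dBFS; at 3:1 that becomes 3.5 dB over, giving -40.5 dBFS.
Stage 2: -40.5 dBFS is at or below the -40 dBFS threshold — no compression; output -40.5 dBFS.
Stage 3: overshoot 5.2 dB → 5.2/4 = 1.3 dB → -44.4 dBFS.

-44.4 dBFS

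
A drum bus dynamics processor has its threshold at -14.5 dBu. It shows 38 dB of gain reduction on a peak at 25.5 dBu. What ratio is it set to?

Input overshoot = 25.5 − (-14.5) = 40 dB.
Output overshoot = 40 − 38 = 2 dB.
Ratio = input overshoot / output overshoot = 40 / 2 = 20.

20:1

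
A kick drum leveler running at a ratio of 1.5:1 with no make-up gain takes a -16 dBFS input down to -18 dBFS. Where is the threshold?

-22 dBFS

Let T be the threshold. Output overshoot = (input overshoot)/R, so -18 − T = (-16 − T)/1.5.
1.5·(-18 − T) = -16 − T → 0.5·T = -27 − (-16) = -11.
T = -11/0.5 = -22 dBFS.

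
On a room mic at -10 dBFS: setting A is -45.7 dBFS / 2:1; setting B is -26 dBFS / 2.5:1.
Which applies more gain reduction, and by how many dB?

A, by 8.25 dB

A: GR = 35.7 − 35.7/2 = 17.85 dB.
B: GR = 16 − 16/2.5 = 9.6 dB.
Difference: 8.25 dB in favour of A.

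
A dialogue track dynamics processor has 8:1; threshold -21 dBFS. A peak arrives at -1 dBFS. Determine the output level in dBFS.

-18.5 dBFS

Overshoot: -1 − (-21) = 20 dB.
The 20 dB excess becomes 2.5 dB after 8:1 reduction.
So the level is -21 + 2.5 = -18.5 dBFS.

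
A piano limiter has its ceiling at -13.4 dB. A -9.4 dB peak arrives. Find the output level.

-13.4 dB

The limiter clamps the peak to its -13.4 dB ceiling.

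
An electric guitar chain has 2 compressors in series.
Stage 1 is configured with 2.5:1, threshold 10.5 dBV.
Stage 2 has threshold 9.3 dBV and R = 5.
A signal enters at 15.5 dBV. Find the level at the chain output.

Stage 1: 5 dB above 10.5 dBV, reduced 2.5:1 to 2 dB above → 12.5 dBV.
Stage 2: overshoot 3.2 dB → 3.2/5 = 0.64 dB → 9.94 dBV.

9.94 dBV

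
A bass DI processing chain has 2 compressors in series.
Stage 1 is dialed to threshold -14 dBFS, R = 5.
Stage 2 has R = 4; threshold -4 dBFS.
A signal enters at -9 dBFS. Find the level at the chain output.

Stage 1: overshoot 5 dB → 5/5 = 1 dB → -13 dBFS.
Stage 2: -13 dBFS is at or below the -4 dBFS threshold — no compression; output -13 dBFS.

-13 dBFS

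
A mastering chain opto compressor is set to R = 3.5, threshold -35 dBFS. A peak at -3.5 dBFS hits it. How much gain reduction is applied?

The signal is 31.5 dB above threshold.
At 3.5:1, output sits 31.5/3.5 = 9 dB above threshold.
Gain reduction = 31.5 − 9 = 22.5 dB.

22.5 dB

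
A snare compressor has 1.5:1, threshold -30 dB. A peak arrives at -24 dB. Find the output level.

-26 dB

-24 dB sits 6 dB over threshold.
The 6 dB excess becomes 4 dB after 1.5:1 reduction.
So the level is -30 + 4 = -26 dB.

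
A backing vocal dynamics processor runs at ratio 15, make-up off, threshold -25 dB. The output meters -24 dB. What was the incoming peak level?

The compressed level sits -24 − (-25) = 1 dB over threshold.
Undo the ratio: input overshoot = 1 × 15 = 15 dB, giving input = -10 dB.

-10 dB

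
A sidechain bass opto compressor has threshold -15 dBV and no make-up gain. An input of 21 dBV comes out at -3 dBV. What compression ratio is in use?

Input overshoot = 21 − (-15) = 36 dB; output overshoot = -3 − (-15) = 12 dB.
Ratio = 36 / 12 = 3.

3:1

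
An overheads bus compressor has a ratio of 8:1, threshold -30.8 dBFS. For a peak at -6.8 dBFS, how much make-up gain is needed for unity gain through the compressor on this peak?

The peak compresses to -30.8 + 24/8 = -27.8 dBFS.
To reach -6.8 dBFS requires -6.8 − (-27.8) = 21 dB of make-up.

21 dB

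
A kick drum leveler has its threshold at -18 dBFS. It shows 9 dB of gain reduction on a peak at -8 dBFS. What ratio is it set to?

10:1

Input overshoot = -8 − (-18) = 10 dB.
Output overshoot = 10 − 9 = 1 dB.
Ratio = input overshoot / output overshoot = 10 / 1 = 10.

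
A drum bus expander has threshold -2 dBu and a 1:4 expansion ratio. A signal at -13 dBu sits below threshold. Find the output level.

-46 dBu

Undershoot = (-2) − (-13) = 11 dB.
At 1:4, that expands to 44 dB under threshold.
Output = -2 − 44 = -46 dBu.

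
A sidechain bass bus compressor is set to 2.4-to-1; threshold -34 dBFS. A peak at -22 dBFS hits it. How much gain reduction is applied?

7 dB

-22 dBFS exceeds the threshold by 12 dB.
At 2.4:1, output sits 12/2.4 = 5 dB above threshold.
GR = overshoot in − overshoot out = 12 − 5 = 7 dB.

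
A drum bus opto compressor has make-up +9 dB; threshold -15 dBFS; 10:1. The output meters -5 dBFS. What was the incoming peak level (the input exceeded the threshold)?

-5 dBFS

Remove make-up: -5 − 9 = -14 dBFS.
That's 1 dB above the -15 dBFS threshold.
Undo the ratio: input overshoot = 1 × 10 = 10 dB, giving input = -5 dBFS.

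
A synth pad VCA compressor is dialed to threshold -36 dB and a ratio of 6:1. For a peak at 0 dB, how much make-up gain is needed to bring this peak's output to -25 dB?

5 dB

Without make-up, output = threshold + overshoot/6 = -36 + 6 = -30 dB.
Gap to target: 5 dB.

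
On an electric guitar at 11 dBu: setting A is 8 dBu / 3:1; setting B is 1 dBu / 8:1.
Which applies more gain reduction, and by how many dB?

A: overshoot 3 dB → output overshoot 1 dB → GR 2 dB.
B: overshoot 10 dB → output overshoot 1.25 dB → GR 8.75 dB.
B applies 6.75 dB more gain reduction.

B, by 6.75 dB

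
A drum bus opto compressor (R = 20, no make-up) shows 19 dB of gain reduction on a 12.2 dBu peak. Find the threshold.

Gain reduction = 12.2 − (-6.8) = 19 dB; output overshoot = GR / (R − 1) = 19 / 19 = 1 dB.
Threshold = output − output overshoot = -6.8 − 1 = -7.8 dBu.

-7.8 dBu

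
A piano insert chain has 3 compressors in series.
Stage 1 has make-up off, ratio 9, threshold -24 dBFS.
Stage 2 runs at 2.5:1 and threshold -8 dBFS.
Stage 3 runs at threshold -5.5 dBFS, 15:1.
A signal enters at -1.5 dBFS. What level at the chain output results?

Stage 1: overshoot 22.5 dB → 22.5/9 = 2.5 dB → -21.5 dBFS.
Stage 2: below threshold (-21.5 ≤ -8); passes unchanged; output -21.5 dBFS.
Stage 3: below threshold (-21.5 ≤ -5.5); passes unchanged; output -21.5 dBFS.

-21.5 dBFS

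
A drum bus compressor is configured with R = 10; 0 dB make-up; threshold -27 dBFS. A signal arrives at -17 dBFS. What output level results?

-26 dBFS

-17 dBFS sits 10 dB over threshold.
10:1 compression reduces that to 10/10 = 1 dB over.
So the level is -27 + 1 = -26 dBFS.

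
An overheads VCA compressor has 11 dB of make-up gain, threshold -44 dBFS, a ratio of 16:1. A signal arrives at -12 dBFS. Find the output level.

Overshoot: -12 − (-44) = 32 dB.
At 16:1 the overshoot is divided by 16, leaving 2 dB above threshold.
That puts the output at -42 dBFS; make-up adds 11 dB, giving -31 dBFS.

-31 dBFS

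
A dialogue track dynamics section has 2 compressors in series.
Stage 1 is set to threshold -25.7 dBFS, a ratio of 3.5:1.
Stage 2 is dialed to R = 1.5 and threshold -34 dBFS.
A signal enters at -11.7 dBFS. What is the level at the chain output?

-25.8 dBFS

Stage 1: -11.7 dBFS is 14 dB over -25.7 dBFS; at 3.5:1 that becomes 4 dB over, giving -21.7 dBFS.
Stage 2: 12.3 dB above -34 dBFS, reduced 1.5:1 to 8.2 dB above → -25.8 dBFS.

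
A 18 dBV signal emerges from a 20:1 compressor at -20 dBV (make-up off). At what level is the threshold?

-22 dBV

Let T be the threshold. Output overshoot = (input overshoot)/R, so -20 − T = (18 − T)/20.
20·(-20 − T) = 18 − T → 19·T = -400 − 18 = -418.
T = -418/19 = -22 dBV.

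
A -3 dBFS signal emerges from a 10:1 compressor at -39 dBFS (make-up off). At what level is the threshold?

-43 dBFS

Input is 40 dB above T (since output overshoot × R = input overshoot: (-39 − T)·10 = -3 − T gives T = -43 dBFS).
Check: -43 + (-3 − (-43))/10 = -43 + 4 = -39 dBFS. ✓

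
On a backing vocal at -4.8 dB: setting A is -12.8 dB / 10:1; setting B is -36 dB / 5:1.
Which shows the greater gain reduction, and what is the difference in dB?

B, by 17.76 dB

A: overshoot 8 dB → output overshoot 0.8 dB → GR 7.2 dB.
B: overshoot 31.2 dB → output overshoot 6.24 dB → GR 24.96 dB.
B reduces 17.76 dB more.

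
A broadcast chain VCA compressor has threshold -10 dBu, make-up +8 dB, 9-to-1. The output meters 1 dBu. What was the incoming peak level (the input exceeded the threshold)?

17 dBu

Before make-up, the level was 1 − 8 = -7 dBu.
Post-compression overshoot = -7 − (-10) = 3 dB.
Input overshoot = R × output overshoot = 27 dB → input = -10 + 27 = 17 dBu.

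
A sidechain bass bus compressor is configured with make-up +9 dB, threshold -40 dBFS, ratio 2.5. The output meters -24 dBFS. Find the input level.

Remove make-up: -24 − 9 = -33 dBFS.
Post-compression overshoot = -33 − (-40) = 7 dB.
Undo the ratio: input overshoot = 7 × 2.5 = 17.5 dB, giving input = -22.5 dBFS.

-22.5 dBFS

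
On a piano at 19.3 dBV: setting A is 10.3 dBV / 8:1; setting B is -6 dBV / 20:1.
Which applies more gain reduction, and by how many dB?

B, by 16.16 dB

A: overshoot 9 dB → output overshoot 1.125 dB → GR 7.875 dB.
B: overshoot 25.3 dB → output overshoot 1.265 dB → GR 24.035 dB.
B applies 16.16 dB more gain reduction.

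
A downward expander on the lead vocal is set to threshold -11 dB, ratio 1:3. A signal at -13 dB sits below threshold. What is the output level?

-17 dB

Undershoot = (-11) − (-13) = 2 dB.
At 1:3, that expands to 6 dB under threshold.
Output = -11 − 6 = -17 dB.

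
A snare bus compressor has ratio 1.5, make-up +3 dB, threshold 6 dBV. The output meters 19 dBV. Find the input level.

Remove make-up: 19 − 3 = 16 dBV.
That's 10 dB above the 6 dBV threshold.
Undo the ratio: input overshoot = 10 × 1.5 = 15 dB, giving input = 21 dBV.

21 dBV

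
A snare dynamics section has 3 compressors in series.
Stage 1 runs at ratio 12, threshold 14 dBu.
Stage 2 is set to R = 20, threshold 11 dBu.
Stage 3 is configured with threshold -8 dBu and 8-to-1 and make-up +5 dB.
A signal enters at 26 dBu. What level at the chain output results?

-0.6 dBu

Stage 1: 26 dBu is 12 dB over 14 dBu; at 12:1 that becomes 1 dB over, giving 15 dBu.
Stage 2: 4 dB above 11 dBu, reduced 20:1 to 0.2 dB above → 11.2 dBu.
Stage 3: overshoot 19.2 dB → 19.2/8 = 2.4 dB → -5.6 dBu; +5 dB make-up → -0.6 dBu.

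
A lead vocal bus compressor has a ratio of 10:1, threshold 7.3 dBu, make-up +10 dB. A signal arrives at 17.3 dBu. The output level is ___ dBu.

18.3 dBu

Overshoot: 17.3 − 7.3 = 10 dB.
The 10 dB excess becomes 1 dB after 10:1 reduction.
Output = 7.3 + 1 = 8.3 dBu; make-up adds 10 dB, giving 18.3 dBu.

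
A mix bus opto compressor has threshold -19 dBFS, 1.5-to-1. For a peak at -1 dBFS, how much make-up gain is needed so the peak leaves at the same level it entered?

6 dB

Without make-up, output = threshold + overshoot/1.5 = -19 + 12 = -7 dBFS.
Gap to target: 6 dB.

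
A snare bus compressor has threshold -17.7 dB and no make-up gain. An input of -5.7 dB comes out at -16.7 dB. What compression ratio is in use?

12:1

Input overshoot = -5.7 − (-17.7) = 12 dB; output overshoot = -16.7 − (-17.7) = 1 dB.
Ratio = 12 / 1 = 12.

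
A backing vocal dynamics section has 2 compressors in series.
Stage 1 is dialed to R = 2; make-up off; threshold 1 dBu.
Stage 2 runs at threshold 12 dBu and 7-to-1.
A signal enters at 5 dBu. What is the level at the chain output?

Stage 1: 5 dBu is 4 dB over 1 dBu; at 2:1 that becomes 2 dB over, giving 3 dBu.
Stage 2: 3 dBu is at or below the 12 dBu threshold — no compression; output 3 dBu.

3 dBu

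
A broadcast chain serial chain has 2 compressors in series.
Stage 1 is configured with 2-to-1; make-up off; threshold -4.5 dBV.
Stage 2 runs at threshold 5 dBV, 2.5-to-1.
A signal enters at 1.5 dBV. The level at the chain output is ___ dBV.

-1.5 dBV

Stage 1: 6 dB above -4.5 dBV, reduced 2:1 to 3 dB above → -1.5 dBV.
Stage 2: below threshold (-1.5 ≤ 5); passes unchanged; output -1.5 dBV.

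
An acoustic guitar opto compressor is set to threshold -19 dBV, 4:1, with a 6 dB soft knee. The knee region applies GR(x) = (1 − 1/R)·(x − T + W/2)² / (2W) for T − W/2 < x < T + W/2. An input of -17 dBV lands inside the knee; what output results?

-18.5625 dBV

x − T + W/2 = -17 − (-19) + 3 = 5.
GR = (1 − 1/4) × 5² / 12 = 0.75 × 25 / 12 = 1.5625 dB.
Output = -17 − 1.5625 = -18.5625 dBV.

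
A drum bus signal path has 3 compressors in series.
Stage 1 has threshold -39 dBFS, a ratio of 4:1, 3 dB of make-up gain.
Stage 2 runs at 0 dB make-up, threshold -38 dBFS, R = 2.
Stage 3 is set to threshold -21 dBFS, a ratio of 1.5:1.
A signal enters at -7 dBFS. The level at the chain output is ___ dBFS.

Stage 1: -7 dBFS is 32 dB over -39 dBFS; at 4:1 that becomes 8 dB over, giving -31 dBFS; +3 dB make-up → -28 dBFS.
Stage 2: -28 dBFS is 10 dB over -38 dBFS; at 2:1 that becomes 5 dB over, giving -33 dBFS.
Stage 3: -33 dBFS ≤ -21 dBFS, so stage 3 doesn't engage; output -33 dBFS.

-33 dBFS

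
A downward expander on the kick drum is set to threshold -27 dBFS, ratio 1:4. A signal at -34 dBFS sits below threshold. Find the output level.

-55 dBFS

The input is 7 dB below the -27 dBFS threshold.
A 1:4 expander multiplies undershoot by 4: 7 × 4 = 28 dB below threshold.
Output = -27 − 28 = -55 dBFS.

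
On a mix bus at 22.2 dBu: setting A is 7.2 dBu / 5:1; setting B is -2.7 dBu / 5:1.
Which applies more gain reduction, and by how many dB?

B, by 7.92 dB

A: 15 dB over, compressed to 3 dB over, so 12 dB of GR.
B: 24.9 dB over, compressed to 4.98 dB over, so 19.92 dB of GR.
B reduces 7.92 dB more.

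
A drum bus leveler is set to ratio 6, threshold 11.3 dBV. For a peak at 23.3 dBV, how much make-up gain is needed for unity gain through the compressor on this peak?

10 dB

The peak compresses to 11.3 + 12/6 = 13.3 dBV.
To reach 23.3 dBV requires 23.3 − 13.3 = 10 dB of make-up.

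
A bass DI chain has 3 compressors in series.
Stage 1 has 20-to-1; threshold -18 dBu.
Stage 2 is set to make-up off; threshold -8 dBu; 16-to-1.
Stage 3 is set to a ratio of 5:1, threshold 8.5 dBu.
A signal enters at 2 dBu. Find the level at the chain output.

-17 dBu

Stage 1: 20 dB above -18 dBu, reduced 20:1 to 1 dB above → -17 dBu.
Stage 2: -17 dBu ≤ -8 dBu, so stage 2 doesn't engage; output -17 dBu.
Stage 3: below threshold (-17 ≤ 8.5); passes unchanged; output -17 dBu.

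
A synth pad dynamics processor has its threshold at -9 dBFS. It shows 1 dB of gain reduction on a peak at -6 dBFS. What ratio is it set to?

1.5:1

Input overshoot = -6 − (-9) = 3 dB.
Output overshoot = 3 − 1 = 2 dB.
Ratio = input overshoot / output overshoot = 3 / 2 = 1.5.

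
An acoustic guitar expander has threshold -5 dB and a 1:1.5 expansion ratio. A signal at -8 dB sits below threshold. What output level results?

Undershoot = (-5) − (-8) = 3 dB.
At 1:1.5, that expands to 4.5 dB under threshold.
Output = -5 − 4.5 = -9.5 dB.

-9.5 dB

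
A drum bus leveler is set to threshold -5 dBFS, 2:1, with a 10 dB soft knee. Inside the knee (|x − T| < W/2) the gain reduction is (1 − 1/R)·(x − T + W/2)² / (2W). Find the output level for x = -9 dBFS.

-9.025 dBFS

x − T + W/2 = -9 − (-5) + 5 = 1.
GR = (1 − 1/2) × 1² / 20 = 0.5 × 1 / 20 = 0.025 dB.
Output = -9 − 0.025 = -9.025 dBFS.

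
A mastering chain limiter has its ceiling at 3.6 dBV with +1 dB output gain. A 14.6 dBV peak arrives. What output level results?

4.6 dBV

A brickwall limiter is an ∞:1 compressor: any input above the ceiling is clamped to 3.6 dBV.
Output gain then adds 1 dB: 3.6 + 1 = 4.6 dBV.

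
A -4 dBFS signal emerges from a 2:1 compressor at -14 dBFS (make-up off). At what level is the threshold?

Let T be the threshold. Output overshoot = (input overshoot)/R, so -14 − T = (-4 − T)/2.
2·(-14 − T) = -4 − T → 1·T = -28 − (-4) = -24.
T = -24/1 = -24 dBFS.

-24 dBFS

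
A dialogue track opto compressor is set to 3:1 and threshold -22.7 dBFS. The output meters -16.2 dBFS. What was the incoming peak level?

That's 6.5 dB above the -22.7 dBFS threshold.
Input overshoot = R × output overshoot = 19.5 dB → input = -22.7 + 19.5 = -3.2 dBFS.

-3.2 dBFS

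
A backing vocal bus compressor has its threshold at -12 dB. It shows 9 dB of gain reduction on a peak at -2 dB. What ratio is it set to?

Input overshoot = -2 − (-12) = 10 dB.
Output overshoot = 10 − 9 = 1 dB.
Ratio = input overshoot / output overshoot = 10 / 1 = 10.

10:1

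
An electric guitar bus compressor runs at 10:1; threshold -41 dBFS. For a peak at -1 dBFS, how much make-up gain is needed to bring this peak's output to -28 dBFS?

9 dB

Without make-up, output = threshold + overshoot/10 = -41 + 4 = -37 dBFS.
Gap to target: 9 dB.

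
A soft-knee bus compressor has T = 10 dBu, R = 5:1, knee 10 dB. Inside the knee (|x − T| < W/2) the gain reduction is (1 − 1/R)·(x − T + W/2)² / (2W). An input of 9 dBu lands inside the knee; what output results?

x − T + W/2 = 9 − 10 + 5 = 4.
GR = (1 − 1/5) × 4² / 20 = 0.8 × 16 / 20 = 0.64 dB.
Output = 9 − 0.64 = 8.36 dBu.

8.36 dBu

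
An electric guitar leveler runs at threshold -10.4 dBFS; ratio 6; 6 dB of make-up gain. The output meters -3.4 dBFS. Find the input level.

-4.4 dBFS

Before make-up, the level was -3.4 − 6 = -9.4 dBFS.
Post-compression overshoot = -9.4 − (-10.4) = 1 dB.
Undo the ratio: input overshoot = 1 × 6 = 6 dB, giving input = -4.4 dBFS.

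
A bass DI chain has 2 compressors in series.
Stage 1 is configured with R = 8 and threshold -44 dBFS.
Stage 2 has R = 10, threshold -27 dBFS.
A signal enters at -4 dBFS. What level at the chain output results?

-39 dBFS

Stage 1: 40 dB above -44 dBFS, reduced 8:1 to 5 dB above → -39 dBFS.
Stage 2: -39 dBFS ≤ -27 dBFS, so stage 2 doesn't engage; output -39 dBFS.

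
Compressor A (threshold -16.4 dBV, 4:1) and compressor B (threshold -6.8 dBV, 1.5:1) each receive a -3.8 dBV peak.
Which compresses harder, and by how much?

A, by 8.45 dB

A: overshoot 12.6 dB → output overshoot 3.15 dB → GR 9.45 dB.
B: overshoot 3 dB → output overshoot 2 dB → GR 1 dB.
A applies 8.45 dB more gain reduction.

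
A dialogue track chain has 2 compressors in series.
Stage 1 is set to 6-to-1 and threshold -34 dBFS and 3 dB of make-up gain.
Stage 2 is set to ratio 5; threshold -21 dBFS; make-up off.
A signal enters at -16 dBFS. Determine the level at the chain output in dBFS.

-28 dBFS

Stage 1: overshoot 18 dB → 18/6 = 3 dB → -31 dBFS; +3 dB make-up → -28 dBFS.
Stage 2: -28 dBFS is at or below the -21 dBFS threshold — no compression; output -28 dBFS.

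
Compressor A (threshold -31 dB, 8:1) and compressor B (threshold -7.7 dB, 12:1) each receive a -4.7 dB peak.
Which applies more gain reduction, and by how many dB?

A: GR = 26.3 − 26.3/8 = 23.0125 dB.
B: GR = 3 − 3/12 = 2.75 dB.
A applies 20.2625 dB more gain reduction.

A, by 20.2625 dB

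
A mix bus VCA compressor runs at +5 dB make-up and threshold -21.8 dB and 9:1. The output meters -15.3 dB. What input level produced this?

Remove make-up: -15.3 − 5 = -20.3 dB.
Post-compression overshoot = -20.3 − (-21.8) = 1.5 dB.
Input overshoot = R × output overshoot = 13.5 dB → input = -21.8 + 13.5 = -8.3 dB.

-8.3 dB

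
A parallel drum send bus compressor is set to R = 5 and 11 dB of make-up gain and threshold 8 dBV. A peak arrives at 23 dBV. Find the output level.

22 dBV

The input is 15 dB above the 8 dBV threshold.
The 15 dB excess becomes 3 dB after 5:1 reduction.
Output = 8 + 3 = 11 dBV; make-up adds 11 dB, giving 22 dBV.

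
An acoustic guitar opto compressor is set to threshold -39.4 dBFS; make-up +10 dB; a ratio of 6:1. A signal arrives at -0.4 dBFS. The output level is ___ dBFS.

-22.9 dBFS

-0.4 dBFS sits 39 dB over threshold.
At 6:1 the overshoot is divided by 6, leaving 6.5 dB above threshold.
So the level is -39.4 + 6.5 = -32.9 dBFS; make-up adds 10 dB, giving -22.9 dBFS.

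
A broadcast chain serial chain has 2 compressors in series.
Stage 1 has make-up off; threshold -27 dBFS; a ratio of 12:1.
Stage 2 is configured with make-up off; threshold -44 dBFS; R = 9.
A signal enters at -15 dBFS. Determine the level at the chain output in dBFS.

Stage 1: overshoot 12 dB → 12/12 = 1 dB → -26 dBFS.
Stage 2: 18 dB above -44 dBFS, reduced 9:1 to 2 dB above → -42 dBFS.

-42 dBFS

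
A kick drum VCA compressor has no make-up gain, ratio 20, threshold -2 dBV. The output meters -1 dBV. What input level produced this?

18 dBV

Post-compression overshoot = -1 − (-2) = 1 dB.
Input overshoot = R × output overshoot = 20 dB → input = -2 + 20 = 18 dBV.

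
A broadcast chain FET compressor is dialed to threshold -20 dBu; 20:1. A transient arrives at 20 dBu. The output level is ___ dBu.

The input is 40 dB above the -20 dBu threshold.
20:1 compression reduces that to 40/20 = 2 dB over.
So the level is -20 + 2 = -18 dBu.

-18 dBu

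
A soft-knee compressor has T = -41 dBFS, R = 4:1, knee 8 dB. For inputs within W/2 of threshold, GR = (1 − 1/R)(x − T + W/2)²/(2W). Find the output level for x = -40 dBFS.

-41.171875 dBFS

x − T + W/2 = -40 − (-41) + 4 = 5.
GR = (1 − 1/4) × 5² / 16 = 0.75 × 25 / 16 = 1.171875 dB.
Output = -40 − 1.171875 = -41.171875 dBFS.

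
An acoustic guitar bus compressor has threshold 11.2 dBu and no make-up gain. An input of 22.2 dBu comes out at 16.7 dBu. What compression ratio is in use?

2:1

Input overshoot = 22.2 − 11.2 = 11 dB; output overshoot = 16.7 − 11.2 = 5.5 dB.
Ratio = 11 / 5.5 = 2.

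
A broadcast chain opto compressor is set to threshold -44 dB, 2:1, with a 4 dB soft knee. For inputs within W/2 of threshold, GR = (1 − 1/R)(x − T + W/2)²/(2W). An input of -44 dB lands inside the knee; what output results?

x − T + W/2 = -44 − (-44) + 2 = 2.
GR = (1 − 1/2) × 2² / 8 = 0.5 × 4 / 8 = 0.25 dB.
Output = -44 − 0.25 = -44.25 dB.

-44.25 dB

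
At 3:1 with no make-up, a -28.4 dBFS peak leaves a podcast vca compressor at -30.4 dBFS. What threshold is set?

Input is 3 dB above T (since output overshoot × R = input overshoot: (-30.4 − T)·3 = -28.4 − T gives T = -31.4 dBFS).
Check: -31.4 + (-28.4 − (-31.4))/3 = -31.4 + 1 = -30.4 dBFS. ✓

-31.4 dBFS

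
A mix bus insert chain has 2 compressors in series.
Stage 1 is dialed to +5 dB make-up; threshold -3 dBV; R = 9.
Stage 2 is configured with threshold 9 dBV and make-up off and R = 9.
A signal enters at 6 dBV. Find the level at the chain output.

3 dBV

Stage 1: overshoot 9 dB → 9/9 = 1 dB → -2 dBV; +5 dB make-up → 3 dBV.
Stage 2: 3 dBV is at or below the 9 dBV threshold — no compression; output 3 dBV.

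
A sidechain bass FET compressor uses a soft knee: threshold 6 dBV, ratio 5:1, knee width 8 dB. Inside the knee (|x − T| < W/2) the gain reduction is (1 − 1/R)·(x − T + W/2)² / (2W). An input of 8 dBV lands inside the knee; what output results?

x − T + W/2 = 8 − 6 + 4 = 6.
GR = (1 − 1/5) × 6² / 16 = 0.8 × 36 / 16 = 1.8 dB.
Output = 8 − 1.8 = 6.2 dBV.

6.2 dBV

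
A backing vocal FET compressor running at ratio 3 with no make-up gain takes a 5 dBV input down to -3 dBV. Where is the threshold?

Gain reduction = 5 − (-3) = 8 dB; output overshoot = GR / (R − 1) = 8 / 2 = 4 dB.
Threshold = output − output overshoot = -3 − 4 = -7 dBV.

-7 dBV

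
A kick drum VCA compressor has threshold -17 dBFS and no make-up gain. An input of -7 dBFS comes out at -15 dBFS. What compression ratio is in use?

5:1

Input overshoot = -7 − (-17) = 10 dB; output overshoot = -15 − (-17) = 2 dB.
Ratio = 10 / 2 = 5.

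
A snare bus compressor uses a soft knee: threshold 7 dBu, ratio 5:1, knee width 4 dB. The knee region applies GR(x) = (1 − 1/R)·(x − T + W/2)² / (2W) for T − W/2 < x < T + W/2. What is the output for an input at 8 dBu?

7.1 dBu

x − T + W/2 = 8 − 7 + 2 = 3.
GR = (1 − 1/5) × 3² / 8 = 0.8 × 9 / 8 = 0.9 dB.
Output = 8 − 0.9 = 7.1 dBu.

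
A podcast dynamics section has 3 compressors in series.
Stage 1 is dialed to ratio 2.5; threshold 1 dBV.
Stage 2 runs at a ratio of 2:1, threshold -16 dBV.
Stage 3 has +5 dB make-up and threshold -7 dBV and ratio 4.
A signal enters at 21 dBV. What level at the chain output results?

-1.125 dBV

Stage 1: overshoot 20 dB → 20/2.5 = 8 dB → 9 dBV.
Stage 2: 9 dBV is 25 dB over -16 dBV; at 2:1 that becomes 12.5 dB over, giving -3.5 dBV.
Stage 3: -3.5 dBV is 3.5 dB over -7 dBV; at 4:1 that becomes 0.875 dB over, giving -6.125 dBV; +5 dB make-up → -1.125 dBV.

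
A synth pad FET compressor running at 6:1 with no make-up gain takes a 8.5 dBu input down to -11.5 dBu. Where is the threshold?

-15.5 dBu

Let T be the threshold. Output overshoot = (input overshoot)/R, so -11.5 − T = (8.5 − T)/6.
6·(-11.5 − T) = 8.5 − T → 5·T = -69 − 8.5 = -77.5.
T = -77.5/5 = -15.5 dBu.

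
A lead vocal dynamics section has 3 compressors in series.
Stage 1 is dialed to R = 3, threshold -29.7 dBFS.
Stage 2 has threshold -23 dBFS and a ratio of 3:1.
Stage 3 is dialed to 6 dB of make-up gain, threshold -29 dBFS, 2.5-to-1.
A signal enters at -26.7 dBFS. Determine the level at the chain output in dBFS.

-22.88 dBFS

Stage 1: -26.7 dBFS is 3 dB over -29.7 dBFS; at 3:1 that becomes 1 dB over, giving -28.7 dBFS.
Stage 2: below threshold (-28.7 ≤ -23); passes unchanged; output -28.7 dBFS.
Stage 3: -28.7 dBFS is 0.3 dB over -29 dBFS; at 2.5:1 that becomes 0.12 dB over, giving -28.88 dBFS; +6 dB make-up → -22.88 dBFS.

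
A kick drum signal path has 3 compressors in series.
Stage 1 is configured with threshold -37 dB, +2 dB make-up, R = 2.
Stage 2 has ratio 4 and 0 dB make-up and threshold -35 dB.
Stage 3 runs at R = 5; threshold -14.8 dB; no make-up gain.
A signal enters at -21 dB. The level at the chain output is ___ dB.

Stage 1: overshoot 16 dB → 16/2 = 8 dB → -29 dB; +2 dB make-up → -27 dB.
Stage 2: overshoot 8 dB → 8/4 = 2 dB → -33 dB.
Stage 3: -33 dB ≤ -14.8 dB, so stage 3 doesn't engage; output -33 dB.

-33 dB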